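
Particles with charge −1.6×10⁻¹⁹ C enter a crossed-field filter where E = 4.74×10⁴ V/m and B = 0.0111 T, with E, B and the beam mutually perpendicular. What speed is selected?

For undeflected motion the electric and magnetic forces balance: qE = qvB.
v = E/B = 4.74×10⁴/0.0111 = 4.27×10⁶ m/s.
The result is independent of the particle's charge and mass.

v = 4.27×10⁶ m/s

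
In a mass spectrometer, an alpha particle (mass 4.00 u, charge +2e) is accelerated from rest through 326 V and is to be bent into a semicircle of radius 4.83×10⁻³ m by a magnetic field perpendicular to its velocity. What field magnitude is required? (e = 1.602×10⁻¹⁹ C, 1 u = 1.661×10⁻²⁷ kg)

B ≈ 0.761 T

v = √(2|q|V/m) = √(2·3.204×10⁻¹⁹·326/6.644×10⁻²⁷) ≈ 1.773×10⁵ m/s.
B = mv/(|q|r) = (6.644×10⁻²⁷)(1.773×10⁵)/((3.204×10⁻¹⁹)(4.83×10⁻³)) ≈ 0.761 T.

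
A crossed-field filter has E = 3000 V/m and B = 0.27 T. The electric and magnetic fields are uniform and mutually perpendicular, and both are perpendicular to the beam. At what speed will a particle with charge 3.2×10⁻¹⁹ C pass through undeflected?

v = 1.1×10⁴ m/s

Zero net Lorentz force requires |qE| = |q v×B|, i.e. E = vB.
v = E/B = 3000/0.27 = 1.1×10⁴ m/s.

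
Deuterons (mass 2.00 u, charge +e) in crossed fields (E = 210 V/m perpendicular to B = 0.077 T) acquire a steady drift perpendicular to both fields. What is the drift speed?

The E×B drift speed is v_d = E/B.
v_d = 210/0.077 = 2700 m/s.

v_d ≈ 2700 m/s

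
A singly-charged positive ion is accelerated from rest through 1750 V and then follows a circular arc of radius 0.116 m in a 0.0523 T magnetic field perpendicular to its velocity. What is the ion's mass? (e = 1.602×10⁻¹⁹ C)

Combine |q|V = ½mv² and r = mv/(|q|B): eliminate v to get m = qB²r²/(2V).
m = (1.602×10⁻¹⁹)(0.0523)²(0.116)²/(2·1750) ≈ 1.68×10⁻²⁷ kg.

m ≈ 1.68×10⁻²⁷ kg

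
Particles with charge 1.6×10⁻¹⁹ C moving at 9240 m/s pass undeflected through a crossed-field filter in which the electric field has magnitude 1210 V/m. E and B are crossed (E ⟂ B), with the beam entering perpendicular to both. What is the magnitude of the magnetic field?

Balance of forces in the selector: qE = qvB ⇒ B = E/v.
B = 1210/9240 = 0.131 T.

B = 0.131 T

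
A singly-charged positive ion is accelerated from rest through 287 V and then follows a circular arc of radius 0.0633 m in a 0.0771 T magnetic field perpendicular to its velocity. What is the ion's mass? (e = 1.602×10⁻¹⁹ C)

m ≈ 6.65×10⁻²⁷ kg

Combine |q|V = ½mv² and r = mv/(|q|B): eliminate v to get m = qB²r²/(2V).
m = (1.602×10⁻¹⁹)(0.0771)²(0.0633)²/(2·287) ≈ 6.65×10⁻²⁷ kg.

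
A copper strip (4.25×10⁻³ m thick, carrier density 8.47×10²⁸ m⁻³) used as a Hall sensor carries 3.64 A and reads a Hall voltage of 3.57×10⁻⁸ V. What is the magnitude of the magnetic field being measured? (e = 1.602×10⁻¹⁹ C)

From V_H = IB/(n e t), B = V_H n e t / I.
B = (3.57×10⁻⁸)(8.47×10²⁸)(1.602×10⁻¹⁹)(4.25×10⁻³)/3.64 ≈ 0.566 T.

B ≈ 0.566 T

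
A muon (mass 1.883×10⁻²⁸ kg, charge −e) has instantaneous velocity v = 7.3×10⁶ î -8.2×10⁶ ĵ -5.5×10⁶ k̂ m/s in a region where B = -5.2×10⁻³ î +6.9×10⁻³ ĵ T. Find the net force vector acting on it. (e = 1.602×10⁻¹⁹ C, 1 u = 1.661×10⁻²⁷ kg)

F ≈ (-6.08×10⁻¹⁵, -4.58×10⁻¹⁵, -1.24×10⁻¹⁵) N

v×B = (3.80×10⁴, 2.86×10⁴, 7730) N/C.
F = q v×B = (−1.602×10⁻¹⁹ C)·(3.80×10⁴, 2.86×10⁴, 7730) = (-6.08×10⁻¹⁵, -4.58×10⁻¹⁵, -1.24×10⁻¹⁵) N.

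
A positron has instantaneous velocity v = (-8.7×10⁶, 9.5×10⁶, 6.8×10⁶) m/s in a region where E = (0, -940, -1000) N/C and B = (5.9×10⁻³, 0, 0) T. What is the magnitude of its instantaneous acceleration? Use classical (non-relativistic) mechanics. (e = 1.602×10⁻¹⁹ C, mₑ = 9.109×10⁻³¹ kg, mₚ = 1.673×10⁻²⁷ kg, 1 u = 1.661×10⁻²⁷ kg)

v×B = (0, 4.01×10⁴, -5.60×10⁴) N/C.
E + v×B = (0, 3.92×10⁴, -5.70×10⁴) N/C.
F = q(E + v×B) = (1.602×10⁻¹⁹ C)·(0, 3.92×10⁴, -5.70×10⁴) = (0, 6.28×10⁻¹⁵, -9.14×10⁻¹⁵) N.
|a| = |F|/m = 1.109×10⁻¹⁴/9.109×10⁻³¹ ≈ 1.22×10¹⁶ m/s².

|a| ≈ 1.22×10¹⁶ m/s²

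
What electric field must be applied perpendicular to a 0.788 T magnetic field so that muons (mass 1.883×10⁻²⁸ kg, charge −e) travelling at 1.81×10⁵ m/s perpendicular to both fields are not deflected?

E = 1.43×10⁵ V/m

For straight-line motion qE = qvB, so E = vB.
E = 1.81×10⁵ × 0.788 = 1.43×10⁵ V/m.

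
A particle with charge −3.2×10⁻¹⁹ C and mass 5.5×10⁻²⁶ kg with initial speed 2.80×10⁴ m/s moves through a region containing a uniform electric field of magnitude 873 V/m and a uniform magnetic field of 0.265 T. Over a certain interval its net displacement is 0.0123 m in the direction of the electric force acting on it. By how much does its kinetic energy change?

The magnetic force is always ⟂ v and does no work; only the electric force changes KE.
ΔKE = F_E · d = |q|E d = (3.2×10⁻¹⁹)(873)(0.0123) ≈ 3.44×10⁻¹⁸ J.

ΔKE ≈ 3.44×10⁻¹⁸ J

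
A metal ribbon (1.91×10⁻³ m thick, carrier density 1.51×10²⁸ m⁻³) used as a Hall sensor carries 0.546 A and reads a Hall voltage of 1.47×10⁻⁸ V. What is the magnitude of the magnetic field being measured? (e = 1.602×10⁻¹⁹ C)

From V_H = IB/(n e t), B = V_H n e t / I.
B = (1.47×10⁻⁸)(1.51×10²⁸)(1.602×10⁻¹⁹)(1.91×10⁻³)/0.546 ≈ 0.124 T.

B ≈ 0.124 T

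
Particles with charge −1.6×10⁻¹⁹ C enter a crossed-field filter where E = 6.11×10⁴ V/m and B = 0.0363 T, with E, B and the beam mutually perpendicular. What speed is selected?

For undeflected motion the electric and magnetic forces balance: qE = qvB.
v = E/B = 6.11×10⁴/0.0363 = 1.68×10⁶ m/s.

v = 1.68×10⁶ m/s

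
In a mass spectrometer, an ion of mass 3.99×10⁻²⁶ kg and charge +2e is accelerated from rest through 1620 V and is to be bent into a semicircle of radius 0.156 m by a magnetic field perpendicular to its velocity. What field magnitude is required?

B ≈ 0.129 T

v = √(2|q|V/m) = √(2·3.204×10⁻¹⁹·1620/3.99×10⁻²⁶) ≈ 1.613×10⁵ m/s.
B = mv/(|q|r) = (3.99×10⁻²⁶)(1.613×10⁵)/((3.204×10⁻¹⁹)(0.156)) ≈ 0.129 T.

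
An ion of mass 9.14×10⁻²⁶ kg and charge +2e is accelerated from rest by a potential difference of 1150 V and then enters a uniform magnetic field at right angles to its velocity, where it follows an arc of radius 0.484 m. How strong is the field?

B ≈ 0.0529 T

v = √(2|q|V/m) = √(2·3.204×10⁻¹⁹·1150/9.14×10⁻²⁶) ≈ 8.979×10⁴ m/s.
B = mv/(|q|r) = (9.14×10⁻²⁶)(8.979×10⁴)/((3.204×10⁻¹⁹)(0.484)) ≈ 0.0529 T.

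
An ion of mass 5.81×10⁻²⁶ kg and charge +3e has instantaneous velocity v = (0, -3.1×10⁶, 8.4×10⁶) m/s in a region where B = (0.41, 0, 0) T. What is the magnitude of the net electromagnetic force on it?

v×B = (0, 3.44×10⁶, 1.27×10⁶) N/C.
F = q v×B = (4.806×10⁻¹⁹ C)·(0, 3.44×10⁶, 1.27×10⁶) = (0, 1.66×10⁻¹², 6.11×10⁻¹³) N.
|F| = 1.76×10⁻¹² N.

|F| ≈ 1.76×10⁻¹² N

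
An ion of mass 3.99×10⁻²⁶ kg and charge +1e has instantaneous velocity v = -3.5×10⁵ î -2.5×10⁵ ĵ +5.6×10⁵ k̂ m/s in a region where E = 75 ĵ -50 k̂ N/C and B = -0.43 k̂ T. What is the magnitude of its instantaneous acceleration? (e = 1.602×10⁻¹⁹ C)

|a| ≈ 7.42×10¹¹ m/s²

v×B = (1.08×10⁵, -1.50×10⁵, 0) N/C.
E + v×B = (1.08×10⁵, -1.50×10⁵, -50.0) N/C.
F = q(E + v×B) = (1.602×10⁻¹⁹ C)·(1.08×10⁵, -1.50×10⁵, -50.0) = (1.72×10⁻¹⁴, -2.41×10⁻¹⁴, -8.01×10⁻¹⁸) N.
|a| = |F|/m = 2.962×10⁻¹⁴/3.99×10⁻²⁶ ≈ 7.42×10¹¹ m/s².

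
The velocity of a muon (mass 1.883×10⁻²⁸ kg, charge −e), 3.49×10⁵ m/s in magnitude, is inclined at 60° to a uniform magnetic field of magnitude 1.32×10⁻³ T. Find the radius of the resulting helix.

r ≈ 0.269 m

v⊥ = v sinθ = 3.49×10⁵·sin60° ≈ 3.022×10⁵ m/s.
r = m v⊥/(|q|B) = (1.883×10⁻²⁸)(3.022×10⁵)/((1.602×10⁻¹⁹)(1.32×10⁻³)) ≈ 0.269 m.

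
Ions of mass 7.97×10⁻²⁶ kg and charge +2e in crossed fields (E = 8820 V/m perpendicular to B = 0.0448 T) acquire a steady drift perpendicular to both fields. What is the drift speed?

In crossed fields the guiding centre drifts at v_d = |E×B|/B² = E/B, independent of charge and mass.
v_d = 8820/0.0448 = 1.97×10⁵ m/s.

v_d ≈ 1.97×10⁵ m/s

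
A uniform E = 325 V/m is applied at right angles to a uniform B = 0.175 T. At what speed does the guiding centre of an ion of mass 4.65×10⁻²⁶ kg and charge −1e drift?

v_d ≈ 1860 m/s

The steady drift has the magnetic force balancing the electric force, so v_d = E/B.
v_d = 325/0.175 = 1860 m/s.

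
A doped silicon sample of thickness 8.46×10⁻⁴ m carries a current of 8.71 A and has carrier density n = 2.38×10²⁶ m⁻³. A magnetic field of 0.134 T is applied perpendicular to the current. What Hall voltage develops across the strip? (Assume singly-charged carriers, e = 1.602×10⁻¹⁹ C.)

V_H ≈ 3.62×10⁻⁵ V

V_H = IB/(n e t).
V_H = (8.71)(0.134)/((2.38×10²⁶)(1.602×10⁻¹⁹)(8.46×10⁻⁴)) ≈ 3.62×10⁻⁵ V.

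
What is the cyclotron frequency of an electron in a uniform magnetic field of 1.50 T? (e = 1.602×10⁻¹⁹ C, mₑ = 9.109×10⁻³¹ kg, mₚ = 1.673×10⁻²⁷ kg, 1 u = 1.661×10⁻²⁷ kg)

f = |q|B/(2πm).
f = (1.602×10⁻¹⁹)(1.50)/(2π·9.109×10⁻³¹) ≈ 4.20×10¹⁰ Hz.

f ≈ 4.20×10¹⁰ Hz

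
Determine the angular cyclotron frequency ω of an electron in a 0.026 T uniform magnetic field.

ω ≈ 4.6×10⁹ rad/s

ω = |q|B/m.
ω = (1.602×10⁻¹⁹)(0.026)/9.109×10⁻³¹ ≈ 4.6×10⁹ rad/s.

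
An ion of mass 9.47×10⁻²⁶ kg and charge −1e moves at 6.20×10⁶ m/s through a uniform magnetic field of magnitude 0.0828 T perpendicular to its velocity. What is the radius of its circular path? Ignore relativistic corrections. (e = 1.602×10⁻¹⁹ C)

The magnetic force provides the centripetal force: |q|vB = mv²/r.
r = mv/(|q|B) = (9.47×10⁻²⁶)(6.20×10⁶)/((1.602×10⁻¹⁹)(0.0828)) ≈ 44.3 m.

r ≈ 44.3 m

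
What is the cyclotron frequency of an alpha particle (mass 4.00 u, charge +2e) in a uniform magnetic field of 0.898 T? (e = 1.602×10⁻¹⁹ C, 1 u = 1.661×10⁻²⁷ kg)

f = |q|B/(2πm).
f = (3.204×10⁻¹⁹)(0.898)/(2π·6.644×10⁻²⁷) ≈ 6.89×10⁶ Hz.

f ≈ 6.89×10⁶ Hz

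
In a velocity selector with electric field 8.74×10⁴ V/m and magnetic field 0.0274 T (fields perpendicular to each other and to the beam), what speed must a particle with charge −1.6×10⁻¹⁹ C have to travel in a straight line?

For undeflected motion the electric and magnetic forces balance: qE = qvB.
v = E/B = 8.74×10⁴/0.0274 = 3.19×10⁶ m/s.
The result is independent of the particle's charge and mass.

v = 3.19×10⁶ m/s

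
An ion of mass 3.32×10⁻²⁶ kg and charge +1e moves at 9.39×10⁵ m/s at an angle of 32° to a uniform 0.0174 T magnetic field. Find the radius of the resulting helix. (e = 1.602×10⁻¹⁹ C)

v⊥ = v sinθ = 9.39×10⁵·sin32° ≈ 4.976×10⁵ m/s.
r = m v⊥/(|q|B) = (3.32×10⁻²⁶)(4.976×10⁵)/((1.602×10⁻¹⁹)(0.0174)) ≈ 5.93 m.

r ≈ 5.93 m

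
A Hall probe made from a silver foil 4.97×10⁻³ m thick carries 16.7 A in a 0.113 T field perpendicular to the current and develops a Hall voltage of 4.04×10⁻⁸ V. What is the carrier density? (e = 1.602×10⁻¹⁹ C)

From V_H = IB/(n e t), n = IB/(V_H e t).
n = (16.7)(0.113)/((4.04×10⁻⁸)(1.602×10⁻¹⁹)(4.97×10⁻³)) ≈ 5.87×10²⁸ m⁻³.

n ≈ 5.87×10²⁸ m⁻³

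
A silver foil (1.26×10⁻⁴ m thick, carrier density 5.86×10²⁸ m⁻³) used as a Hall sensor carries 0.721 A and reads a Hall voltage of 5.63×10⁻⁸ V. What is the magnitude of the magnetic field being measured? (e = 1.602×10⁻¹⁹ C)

From V_H = IB/(n e t), B = V_H n e t / I.
B = (5.63×10⁻⁸)(5.86×10²⁸)(1.602×10⁻¹⁹)(1.26×10⁻⁴)/0.721 ≈ 0.0924 T.

B ≈ 0.0924 T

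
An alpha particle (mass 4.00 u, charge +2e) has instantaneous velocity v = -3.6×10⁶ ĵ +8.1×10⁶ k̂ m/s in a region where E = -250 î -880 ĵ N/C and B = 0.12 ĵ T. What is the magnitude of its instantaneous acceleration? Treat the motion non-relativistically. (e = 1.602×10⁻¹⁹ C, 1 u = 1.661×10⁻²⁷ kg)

|a| ≈ 4.69×10¹³ m/s²

v×B = (-9.72×10⁵, 0, 0) N/C.
E + v×B = (-9.72×10⁵, -880, 0) N/C.
F = q(E + v×B) = (3.204×10⁻¹⁹ C)·(-9.72×10⁵, -880, 0) = (-3.12×10⁻¹³, -2.82×10⁻¹⁶, 0) N.
|a| = |F|/m = 3.115×10⁻¹³/6.644×10⁻²⁷ ≈ 4.69×10¹³ m/s².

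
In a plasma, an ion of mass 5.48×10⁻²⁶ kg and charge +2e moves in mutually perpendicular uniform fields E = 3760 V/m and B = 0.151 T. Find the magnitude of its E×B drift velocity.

The E×B drift speed is v_d = E/B.
v_d = 3760/0.151 = 2.49×10⁴ m/s.

v_d ≈ 2.49×10⁴ m/s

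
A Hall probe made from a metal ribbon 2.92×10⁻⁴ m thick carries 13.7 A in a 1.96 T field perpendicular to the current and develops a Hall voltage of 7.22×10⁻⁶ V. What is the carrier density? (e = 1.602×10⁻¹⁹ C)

n ≈ 7.95×10²⁸ m⁻³

From V_H = IB/(n e t), n = IB/(V_H e t).
n = (13.7)(1.96)/((7.22×10⁻⁶)(1.602×10⁻¹⁹)(2.92×10⁻⁴)) ≈ 7.95×10²⁸ m⁻³.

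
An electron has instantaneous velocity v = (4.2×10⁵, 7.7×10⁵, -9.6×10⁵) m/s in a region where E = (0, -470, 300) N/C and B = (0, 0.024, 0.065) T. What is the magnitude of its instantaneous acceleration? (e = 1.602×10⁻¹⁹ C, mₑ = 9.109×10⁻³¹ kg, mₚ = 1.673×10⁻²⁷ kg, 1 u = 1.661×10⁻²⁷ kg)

v×B = (7.31×10⁴, -2.73×10⁴, 1.01×10⁴) N/C.
E + v×B = (7.31×10⁴, -2.78×10⁴, 1.04×10⁴) N/C.
F = q(E + v×B) = (−1.602×10⁻¹⁹ C)·(7.31×10⁴, -2.78×10⁴, 1.04×10⁴) = (-1.17×10⁻¹⁴, 4.45×10⁻¹⁵, -1.66×10⁻¹⁵) N.
|a| = |F|/m = 1.264×10⁻¹⁴/9.109×10⁻³¹ ≈ 1.39×10¹⁶ m/s².

|a| ≈ 1.39×10¹⁶ m/s²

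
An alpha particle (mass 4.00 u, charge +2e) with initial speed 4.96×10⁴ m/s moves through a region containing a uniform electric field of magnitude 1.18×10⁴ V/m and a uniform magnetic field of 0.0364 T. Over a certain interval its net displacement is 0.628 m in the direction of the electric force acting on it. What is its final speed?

v_f ≈ 8.47×10⁵ m/s

B does no work; ΔKE = |q|E d.
½mv_f² = ½mv₀² + |q|Ed = ½(6.644×10⁻²⁷)(4.96×10⁴)² + (3.204×10⁻¹⁹)(1.18×10⁴)(0.628) ≈ 8.173×10⁻¹⁸ J + 2.374×10⁻¹⁵ J ≈ 2.382×10⁻¹⁵ J.
v_f = √(2·2.382×10⁻¹⁵/6.644×10⁻²⁷) ≈ 8.47×10⁵ m/s.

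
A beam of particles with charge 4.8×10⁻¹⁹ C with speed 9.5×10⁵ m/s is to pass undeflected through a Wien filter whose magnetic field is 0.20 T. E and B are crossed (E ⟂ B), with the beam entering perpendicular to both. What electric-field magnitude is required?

E = 1.9×10⁵ V/m

For straight-line motion qE = qvB, so E = vB.
E = 9.5×10⁵ × 0.20 = 1.9×10⁵ V/m.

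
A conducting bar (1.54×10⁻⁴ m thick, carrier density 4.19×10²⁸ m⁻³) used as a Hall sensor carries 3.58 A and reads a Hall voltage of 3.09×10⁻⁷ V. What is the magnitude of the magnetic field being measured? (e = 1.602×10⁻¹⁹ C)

From V_H = IB/(n e t), B = V_H n e t / I.
B = (3.09×10⁻⁷)(4.19×10²⁸)(1.602×10⁻¹⁹)(1.54×10⁻⁴)/3.58 ≈ 0.0892 T.

B ≈ 0.0892 T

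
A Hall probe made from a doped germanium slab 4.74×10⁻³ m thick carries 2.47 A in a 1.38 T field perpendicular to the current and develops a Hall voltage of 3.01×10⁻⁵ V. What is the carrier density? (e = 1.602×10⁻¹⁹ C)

From V_H = IB/(n e t), n = IB/(V_H e t).
n = (2.47)(1.38)/((3.01×10⁻⁵)(1.602×10⁻¹⁹)(4.74×10⁻³)) ≈ 1.49×10²⁶ m⁻³.

n ≈ 1.49×10²⁶ m⁻³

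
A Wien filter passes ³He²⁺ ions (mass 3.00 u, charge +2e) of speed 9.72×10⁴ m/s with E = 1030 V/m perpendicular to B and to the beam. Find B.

B = 0.0106 T

Balance of forces in the selector: qE = qvB ⇒ B = E/v.
B = 1030/9.72×10⁴ = 0.0106 T.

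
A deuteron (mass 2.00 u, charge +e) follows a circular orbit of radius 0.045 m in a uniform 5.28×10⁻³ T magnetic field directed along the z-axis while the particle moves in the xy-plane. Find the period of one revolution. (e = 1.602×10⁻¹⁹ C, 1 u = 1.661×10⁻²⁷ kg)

T ≈ 2.47×10⁻⁵ s

The cyclotron period depends only on m, q, B: T = 2πm/(|q|B).
T = 2π(3.322×10⁻²⁷)/((1.602×10⁻¹⁹)(5.28×10⁻³)) ≈ 2.47×10⁻⁵ s.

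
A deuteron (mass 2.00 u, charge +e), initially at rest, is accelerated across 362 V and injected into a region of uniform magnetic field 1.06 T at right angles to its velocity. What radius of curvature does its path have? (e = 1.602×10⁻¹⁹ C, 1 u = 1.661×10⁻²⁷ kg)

r ≈ 3.66×10⁻³ m

Acceleration: |q|V = ½mv² ⇒ v = √(2|q|V/m) = √(2·1.602×10⁻¹⁹·362/3.322×10⁻²⁷) ≈ 1.869×10⁵ m/s.
In the field: r = mv/(|q|B) = (3.322×10⁻²⁷)(1.869×10⁵)/((1.602×10⁻¹⁹)(1.06)) ≈ 3.66×10⁻³ m.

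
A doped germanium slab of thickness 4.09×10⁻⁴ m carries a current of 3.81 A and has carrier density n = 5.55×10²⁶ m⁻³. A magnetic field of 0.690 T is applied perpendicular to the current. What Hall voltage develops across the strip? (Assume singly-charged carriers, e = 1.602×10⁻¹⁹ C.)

V_H ≈ 7.23×10⁻⁵ V

V_H = IB/(n e t).
V_H = (3.81)(0.690)/((5.55×10²⁶)(1.602×10⁻¹⁹)(4.09×10⁻⁴)) ≈ 7.23×10⁻⁵ V.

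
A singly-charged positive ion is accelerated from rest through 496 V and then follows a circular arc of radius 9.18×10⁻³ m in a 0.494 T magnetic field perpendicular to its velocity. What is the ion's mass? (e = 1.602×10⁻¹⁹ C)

m ≈ 3.32×10⁻²⁷ kg

Combine |q|V = ½mv² and r = mv/(|q|B): eliminate v to get m = qB²r²/(2V).
m = (1.602×10⁻¹⁹)(0.494)²(9.18×10⁻³)²/(2·496) ≈ 3.32×10⁻²⁷ kg.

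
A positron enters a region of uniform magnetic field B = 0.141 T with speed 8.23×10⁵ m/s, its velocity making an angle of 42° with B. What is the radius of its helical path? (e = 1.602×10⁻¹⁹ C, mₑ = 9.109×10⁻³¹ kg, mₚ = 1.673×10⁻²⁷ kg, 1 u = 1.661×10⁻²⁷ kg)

r ≈ 2.22×10⁻⁵ m

v⊥ = v sinθ = 8.23×10⁵·sin42° ≈ 5.507×10⁵ m/s.
r = m v⊥/(|q|B) = (9.109×10⁻³¹)(5.507×10⁵)/((1.602×10⁻¹⁹)(0.141)) ≈ 2.22×10⁻⁵ m.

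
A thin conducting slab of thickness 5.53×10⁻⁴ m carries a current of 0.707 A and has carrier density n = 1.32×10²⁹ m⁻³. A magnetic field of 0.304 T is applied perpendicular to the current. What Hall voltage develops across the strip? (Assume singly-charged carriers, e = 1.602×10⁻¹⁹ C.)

V_H ≈ 1.84×10⁻⁸ V

V_H = IB/(n e t).
V_H = (0.707)(0.304)/((1.32×10²⁹)(1.602×10⁻¹⁹)(5.53×10⁻⁴)) ≈ 1.84×10⁻⁸ V.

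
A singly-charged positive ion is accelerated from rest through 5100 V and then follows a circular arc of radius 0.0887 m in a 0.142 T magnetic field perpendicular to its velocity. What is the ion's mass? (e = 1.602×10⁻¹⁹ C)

m ≈ 2.49×10⁻²⁷ kg

Combine |q|V = ½mv² and r = mv/(|q|B): eliminate v to get m = qB²r²/(2V).
m = (1.602×10⁻¹⁹)(0.142)²(0.0887)²/(2·5100) ≈ 2.49×10⁻²⁷ kg.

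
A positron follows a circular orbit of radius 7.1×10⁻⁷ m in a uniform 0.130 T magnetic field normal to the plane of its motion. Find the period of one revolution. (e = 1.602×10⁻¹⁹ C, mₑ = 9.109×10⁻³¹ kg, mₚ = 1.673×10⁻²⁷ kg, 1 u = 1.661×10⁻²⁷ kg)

T ≈ 2.75×10⁻¹⁰ s

The cyclotron period depends only on m, q, B: T = 2πm/(|q|B).
T = 2π(9.109×10⁻³¹)/((1.602×10⁻¹⁹)(0.130)) ≈ 2.75×10⁻¹⁰ s.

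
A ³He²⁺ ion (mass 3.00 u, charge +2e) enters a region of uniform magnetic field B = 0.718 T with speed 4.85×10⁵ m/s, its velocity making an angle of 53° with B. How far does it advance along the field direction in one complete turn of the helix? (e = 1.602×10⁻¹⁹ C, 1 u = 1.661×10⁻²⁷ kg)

v∥ = v cosθ = 4.85×10⁵·cos53° ≈ 2.919×10⁵ m/s.
T = 2πm/(|q|B) = 2π(4.983×10⁻²⁷)/((3.204×10⁻¹⁹)(0.718)) ≈ 1.361×10⁻⁷ s.
pitch = v∥ T = (2.919×10⁵)(1.361×10⁻⁷) ≈ 0.0397 m.

p ≈ 0.0397 m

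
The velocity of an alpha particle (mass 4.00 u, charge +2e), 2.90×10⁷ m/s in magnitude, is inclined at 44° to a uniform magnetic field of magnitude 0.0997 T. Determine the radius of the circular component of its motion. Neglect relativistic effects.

r ≈ 4.19 m

v⊥ = v sinθ = 2.90×10⁷·sin44° ≈ 2.015×10⁷ m/s.
r = m v⊥/(|q|B) = (6.644×10⁻²⁷)(2.015×10⁷)/((3.204×10⁻¹⁹)(0.0997)) ≈ 4.19 m.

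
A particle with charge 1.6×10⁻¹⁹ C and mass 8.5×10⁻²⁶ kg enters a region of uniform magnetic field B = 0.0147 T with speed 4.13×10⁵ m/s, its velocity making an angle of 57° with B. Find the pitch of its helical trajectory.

p ≈ 51.1 m

v∥ = v cosθ = 4.13×10⁵·cos57° ≈ 2.249×10⁵ m/s.
T = 2πm/(|q|B) = 2π(8.5×10⁻²⁶)/((1.6×10⁻¹⁹)(0.0147)) ≈ 2.271×10⁻⁴ s.
pitch = v∥ T = (2.249×10⁵)(2.271×10⁻⁴) ≈ 51.1 m.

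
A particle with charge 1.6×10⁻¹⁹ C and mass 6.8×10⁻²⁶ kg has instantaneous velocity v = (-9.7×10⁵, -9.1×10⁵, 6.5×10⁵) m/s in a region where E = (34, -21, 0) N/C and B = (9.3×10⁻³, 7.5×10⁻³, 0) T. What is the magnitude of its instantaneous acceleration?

|a| ≈ 1.84×10¹⁰ m/s²

v×B = (-4880, 6040, 1190) N/C.
E + v×B = (-4840, 6020, 1190) N/C.
F = q(E + v×B) = (1.6×10⁻¹⁹ C)·(-4840, 6020, 1190) = (-7.75×10⁻¹⁶, 9.64×10⁻¹⁶, 1.90×10⁻¹⁶) N.
|a| = |F|/m = 1.251×10⁻¹⁵/6.8×10⁻²⁶ ≈ 1.84×10¹⁰ m/s².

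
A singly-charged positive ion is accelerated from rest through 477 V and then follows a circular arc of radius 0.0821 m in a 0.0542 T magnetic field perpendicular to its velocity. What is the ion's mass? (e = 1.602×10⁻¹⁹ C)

m ≈ 3.33×10⁻²⁷ kg

Combine |q|V = ½mv² and r = mv/(|q|B): eliminate v to get m = qB²r²/(2V).
m = (1.602×10⁻¹⁹)(0.0542)²(0.0821)²/(2·477) ≈ 3.33×10⁻²⁷ kg.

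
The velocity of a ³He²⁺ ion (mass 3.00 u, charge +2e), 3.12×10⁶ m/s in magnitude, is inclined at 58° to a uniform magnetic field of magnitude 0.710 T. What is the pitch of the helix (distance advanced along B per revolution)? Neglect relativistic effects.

p ≈ 0.228 m

v∥ = v cosθ = 3.12×10⁶·cos58° ≈ 1.653×10⁶ m/s.
T = 2πm/(|q|B) = 2π(4.983×10⁻²⁷)/((3.204×10⁻¹⁹)(0.710)) ≈ 1.376×10⁻⁷ s.
pitch = v∥ T = (1.653×10⁶)(1.376×10⁻⁷) ≈ 0.228 m.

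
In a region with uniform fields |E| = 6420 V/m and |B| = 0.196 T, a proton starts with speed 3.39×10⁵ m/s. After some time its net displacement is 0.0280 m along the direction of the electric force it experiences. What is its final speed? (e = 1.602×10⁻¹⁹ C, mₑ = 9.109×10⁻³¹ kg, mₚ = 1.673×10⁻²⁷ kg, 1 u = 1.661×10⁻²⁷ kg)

v_f ≈ 3.86×10⁵ m/s

B does no work; ΔKE = |q|E d.
½mv_f² = ½mv₀² + |q|Ed = ½(1.673×10⁻²⁷)(3.39×10⁵)² + (1.602×10⁻¹⁹)(6420)(0.0280) ≈ 9.613×10⁻¹⁷ J + 2.880×10⁻¹⁷ J ≈ 1.249×10⁻¹⁶ J.
v_f = √(2·1.249×10⁻¹⁶/1.673×10⁻²⁷) ≈ 3.86×10⁵ m/s.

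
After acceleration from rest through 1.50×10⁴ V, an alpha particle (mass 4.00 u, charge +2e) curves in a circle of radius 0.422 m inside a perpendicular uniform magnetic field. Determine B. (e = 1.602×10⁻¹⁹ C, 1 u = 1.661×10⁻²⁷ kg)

B ≈ 0.0591 T

v = √(2|q|V/m) = √(2·3.204×10⁻¹⁹·1.50×10⁴/6.644×10⁻²⁷) ≈ 1.203×10⁶ m/s.
B = mv/(|q|r) = (6.644×10⁻²⁷)(1.203×10⁶)/((3.204×10⁻¹⁹)(0.422)) ≈ 0.0591 T.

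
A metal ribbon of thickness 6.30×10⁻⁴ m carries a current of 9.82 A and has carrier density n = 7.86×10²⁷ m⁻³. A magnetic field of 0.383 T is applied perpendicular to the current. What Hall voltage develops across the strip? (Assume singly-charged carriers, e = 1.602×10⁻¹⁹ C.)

V_H = IB/(n e t).
V_H = (9.82)(0.383)/((7.86×10²⁷)(1.602×10⁻¹⁹)(6.30×10⁻⁴)) ≈ 4.74×10⁻⁶ V.

V_H ≈ 4.74×10⁻⁶ V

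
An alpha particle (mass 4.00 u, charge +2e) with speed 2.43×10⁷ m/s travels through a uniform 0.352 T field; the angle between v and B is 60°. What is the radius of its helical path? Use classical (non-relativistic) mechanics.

r ≈ 1.24 m

v⊥ = v sinθ = 2.43×10⁷·sin60° ≈ 2.104×10⁷ m/s.
r = m v⊥/(|q|B) = (6.644×10⁻²⁷)(2.104×10⁷)/((3.204×10⁻¹⁹)(0.352)) ≈ 1.24 m.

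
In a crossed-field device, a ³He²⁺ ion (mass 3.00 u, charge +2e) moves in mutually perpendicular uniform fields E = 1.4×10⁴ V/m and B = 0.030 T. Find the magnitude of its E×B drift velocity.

v_d ≈ 4.7×10⁵ m/s

The steady drift has the magnetic force balancing the electric force, so v_d = E/B.
v_d = 1.4×10⁴/0.030 = 4.7×10⁵ m/s.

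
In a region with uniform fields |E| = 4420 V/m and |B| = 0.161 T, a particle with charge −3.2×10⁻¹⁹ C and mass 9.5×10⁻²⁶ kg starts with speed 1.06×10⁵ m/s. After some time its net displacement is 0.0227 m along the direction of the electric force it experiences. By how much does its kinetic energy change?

The magnetic force is always ⟂ v and does no work; only the electric force changes KE.
ΔKE = F_E · d = |q|E d = (3.2×10⁻¹⁹)(4420)(0.0227) ≈ 3.21×10⁻¹⁷ J.

ΔKE ≈ 3.21×10⁻¹⁷ J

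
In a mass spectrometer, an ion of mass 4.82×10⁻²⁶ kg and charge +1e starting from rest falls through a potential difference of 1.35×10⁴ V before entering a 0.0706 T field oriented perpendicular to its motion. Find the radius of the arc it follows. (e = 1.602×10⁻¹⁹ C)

Acceleration: |q|V = ½mv² ⇒ v = √(2|q|V/m) = √(2·1.602×10⁻¹⁹·1.35×10⁴/4.82×10⁻²⁶) ≈ 2.996×10⁵ m/s.
In the field: r = mv/(|q|B) = (4.82×10⁻²⁶)(2.996×10⁵)/((1.602×10⁻¹⁹)(0.0706)) ≈ 1.28 m.

r ≈ 1.28 m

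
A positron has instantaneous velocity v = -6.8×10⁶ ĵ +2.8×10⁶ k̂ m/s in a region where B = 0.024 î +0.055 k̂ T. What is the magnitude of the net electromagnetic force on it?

v×B = (-3.74×10⁵, 6.72×10⁴, 1.63×10⁵) N/C.
F = q v×B = (1.602×10⁻¹⁹ C)·(-3.74×10⁵, 6.72×10⁴, 1.63×10⁵) = (-5.99×10⁻¹⁴, 1.08×10⁻¹⁴, 2.61×10⁻¹⁴) N.
|F| = 6.63×10⁻¹⁴ N.

|F| ≈ 6.63×10⁻¹⁴ N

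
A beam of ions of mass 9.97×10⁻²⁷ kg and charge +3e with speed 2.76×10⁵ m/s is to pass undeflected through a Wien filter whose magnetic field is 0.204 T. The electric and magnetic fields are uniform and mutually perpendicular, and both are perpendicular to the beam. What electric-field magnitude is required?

For straight-line motion qE = qvB, so E = vB.
E = 2.76×10⁵ × 0.204 = 5.63×10⁴ V/m.

E = 5.63×10⁴ V/m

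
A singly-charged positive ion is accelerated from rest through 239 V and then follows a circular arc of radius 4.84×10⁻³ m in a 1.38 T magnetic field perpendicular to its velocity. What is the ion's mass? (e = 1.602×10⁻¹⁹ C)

Combine |q|V = ½mv² and r = mv/(|q|B): eliminate v to get m = qB²r²/(2V).
m = (1.602×10⁻¹⁹)(1.38)²(4.84×10⁻³)²/(2·239) ≈ 1.50×10⁻²⁶ kg.

m ≈ 1.50×10⁻²⁶ kg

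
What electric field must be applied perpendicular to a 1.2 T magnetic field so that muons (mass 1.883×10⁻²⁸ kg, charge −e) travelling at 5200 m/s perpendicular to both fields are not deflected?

For straight-line motion qE = qvB, so E = vB.
E = 5200 × 1.2 = 6200 V/m.

E = 6200 V/m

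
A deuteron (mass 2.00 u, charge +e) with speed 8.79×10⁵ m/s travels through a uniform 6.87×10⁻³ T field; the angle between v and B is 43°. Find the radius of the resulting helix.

r ≈ 1.81 m

v⊥ = v sinθ = 8.79×10⁵·sin43° ≈ 5.995×10⁵ m/s.
r = m v⊥/(|q|B) = (3.322×10⁻²⁷)(5.995×10⁵)/((1.602×10⁻¹⁹)(6.87×10⁻³)) ≈ 1.81 m.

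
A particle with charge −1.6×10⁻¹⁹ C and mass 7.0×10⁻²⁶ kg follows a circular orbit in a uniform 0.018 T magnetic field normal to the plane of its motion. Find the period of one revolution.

The cyclotron period depends only on m, q, B: T = 2πm/(|q|B).
T = 2π(7.0×10⁻²⁶)/((1.6×10⁻¹⁹)(0.018)) ≈ 1.5×10⁻⁴ s.

T ≈ 1.5×10⁻⁴ s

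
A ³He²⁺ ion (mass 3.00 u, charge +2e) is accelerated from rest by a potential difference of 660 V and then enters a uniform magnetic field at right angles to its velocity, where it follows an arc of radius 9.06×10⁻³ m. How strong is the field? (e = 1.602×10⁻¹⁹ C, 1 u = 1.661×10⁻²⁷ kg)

v = √(2|q|V/m) = √(2·3.204×10⁻¹⁹·660/4.983×10⁻²⁷) ≈ 2.913×10⁵ m/s.
B = mv/(|q|r) = (4.983×10⁻²⁷)(2.913×10⁵)/((3.204×10⁻¹⁹)(9.06×10⁻³)) ≈ 0.500 T.

B ≈ 0.500 T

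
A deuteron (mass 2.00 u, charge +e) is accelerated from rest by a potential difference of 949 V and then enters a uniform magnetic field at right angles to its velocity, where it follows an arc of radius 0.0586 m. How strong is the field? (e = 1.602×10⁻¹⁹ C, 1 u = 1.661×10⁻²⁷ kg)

B ≈ 0.107 T

v = √(2|q|V/m) = √(2·1.602×10⁻¹⁹·949/3.322×10⁻²⁷) ≈ 3.025×10⁵ m/s.
B = mv/(|q|r) = (3.322×10⁻²⁷)(3.025×10⁵)/((1.602×10⁻¹⁹)(0.0586)) ≈ 0.107 T.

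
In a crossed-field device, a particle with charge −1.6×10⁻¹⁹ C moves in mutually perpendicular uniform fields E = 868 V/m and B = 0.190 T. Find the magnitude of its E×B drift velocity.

v_d ≈ 4570 m/s

The E×B drift speed is v_d = E/B.
v_d = 868/0.190 = 4570 m/s.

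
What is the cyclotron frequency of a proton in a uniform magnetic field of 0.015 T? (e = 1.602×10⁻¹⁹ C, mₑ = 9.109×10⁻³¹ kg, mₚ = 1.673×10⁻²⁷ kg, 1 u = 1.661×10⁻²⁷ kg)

f ≈ 2.3×10⁵ Hz

f = |q|B/(2πm).
f = (1.602×10⁻¹⁹)(0.015)/(2π·1.673×10⁻²⁷) ≈ 2.3×10⁵ Hz.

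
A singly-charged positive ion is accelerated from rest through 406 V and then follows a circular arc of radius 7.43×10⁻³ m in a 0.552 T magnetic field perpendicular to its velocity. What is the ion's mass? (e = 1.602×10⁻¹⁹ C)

m ≈ 3.32×10⁻²⁷ kg

Combine |q|V = ½mv² and r = mv/(|q|B): eliminate v to get m = qB²r²/(2V).
m = (1.602×10⁻¹⁹)(0.552)²(7.43×10⁻³)²/(2·406) ≈ 3.32×10⁻²⁷ kg.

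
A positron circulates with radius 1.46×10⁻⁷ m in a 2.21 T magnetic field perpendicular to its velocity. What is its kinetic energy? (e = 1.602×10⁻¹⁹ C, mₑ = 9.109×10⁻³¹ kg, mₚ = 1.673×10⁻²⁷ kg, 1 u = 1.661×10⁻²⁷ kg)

v = |q|Br/m, then KE = ½mv² = (qBr)²/(2m).
v = (1.602×10⁻¹⁹)(2.21)(1.46×10⁻⁷)/9.109×10⁻³¹ ≈ 5.675×10⁴ m/s.
KE = ½(9.109×10⁻³¹)(5.675×10⁴)² ≈ 1.47×10⁻²¹ J = 9.15×10⁻³ eV.

KE ≈ 9.15×10⁻³ eV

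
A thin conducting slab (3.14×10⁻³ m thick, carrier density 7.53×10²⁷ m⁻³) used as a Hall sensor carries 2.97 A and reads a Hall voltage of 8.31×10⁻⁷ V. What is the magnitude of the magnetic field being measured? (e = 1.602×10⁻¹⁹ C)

From V_H = IB/(n e t), B = V_H n e t / I.
B = (8.31×10⁻⁷)(7.53×10²⁷)(1.602×10⁻¹⁹)(3.14×10⁻³)/2.97 ≈ 1.06 T.

B ≈ 1.06 T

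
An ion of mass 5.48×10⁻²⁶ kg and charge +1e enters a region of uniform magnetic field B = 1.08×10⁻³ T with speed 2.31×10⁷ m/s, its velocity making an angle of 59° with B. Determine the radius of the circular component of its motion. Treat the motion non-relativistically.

v⊥ = v sinθ = 2.31×10⁷·sin59° ≈ 1.980×10⁷ m/s.
r = m v⊥/(|q|B) = (5.48×10⁻²⁶)(1.980×10⁷)/((1.602×10⁻¹⁹)(1.08×10⁻³)) ≈ 6270 m.

r ≈ 6270 m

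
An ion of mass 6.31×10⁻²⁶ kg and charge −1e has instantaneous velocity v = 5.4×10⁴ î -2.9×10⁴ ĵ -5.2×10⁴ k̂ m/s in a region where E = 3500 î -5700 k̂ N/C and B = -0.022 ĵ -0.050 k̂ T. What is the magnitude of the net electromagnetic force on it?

|F| ≈ 1.33×10⁻¹⁵ N

v×B = (306, 2700, -1190) N/C.
E + v×B = (3810, 2700, -6890) N/C.
F = q(E + v×B) = (−1.602×10⁻¹⁹ C)·(3810, 2700, -6890) = (-6.10×10⁻¹⁶, -4.33×10⁻¹⁶, 1.10×10⁻¹⁵) N.
|F| = 1.33×10⁻¹⁵ N.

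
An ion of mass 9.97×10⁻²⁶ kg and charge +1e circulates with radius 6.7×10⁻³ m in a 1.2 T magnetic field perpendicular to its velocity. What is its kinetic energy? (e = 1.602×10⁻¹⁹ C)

KE ≈ 52 eV

v = |q|Br/m, then KE = ½mv² = (qBr)²/(2m).
v = (1.602×10⁻¹⁹)(1.2)(6.7×10⁻³)/9.97×10⁻²⁶ ≈ 1.292×10⁴ m/s.
KE = ½(9.97×10⁻²⁶)(1.292×10⁴)² ≈ 8.3×10⁻¹⁸ J = 52 eV.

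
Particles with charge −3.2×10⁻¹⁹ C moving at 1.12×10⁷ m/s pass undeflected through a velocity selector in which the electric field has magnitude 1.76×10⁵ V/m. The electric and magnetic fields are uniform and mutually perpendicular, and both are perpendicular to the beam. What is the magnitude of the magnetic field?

Balance of forces in the selector: qE = qvB ⇒ B = E/v.
B = 1.76×10⁵/1.12×10⁷ = 0.0157 T.

B = 0.0157 T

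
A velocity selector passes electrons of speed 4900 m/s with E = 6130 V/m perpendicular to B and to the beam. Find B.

B = 1.25 T

Balance of forces in the selector: qE = qvB ⇒ B = E/v.
B = 6130/4900 = 1.25 T.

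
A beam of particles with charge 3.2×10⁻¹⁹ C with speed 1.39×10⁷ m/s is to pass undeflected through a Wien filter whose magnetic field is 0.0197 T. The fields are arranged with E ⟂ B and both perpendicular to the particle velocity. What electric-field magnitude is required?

For straight-line motion qE = qvB, so E = vB.
E = 1.39×10⁷ × 0.0197 = 2.74×10⁵ V/m.

E = 2.74×10⁵ V/m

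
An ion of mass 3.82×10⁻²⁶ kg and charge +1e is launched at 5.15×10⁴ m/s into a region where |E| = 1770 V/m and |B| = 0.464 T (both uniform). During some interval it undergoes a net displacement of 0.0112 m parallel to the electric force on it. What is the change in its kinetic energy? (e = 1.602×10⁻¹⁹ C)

ΔKE ≈ 3.18×10⁻¹⁸ J

The magnetic force is always ⟂ v and does no work; only the electric force changes KE.
ΔKE = F_E · d = |q|E d = (1.602×10⁻¹⁹)(1770)(0.0112) ≈ 3.18×10⁻¹⁸ J.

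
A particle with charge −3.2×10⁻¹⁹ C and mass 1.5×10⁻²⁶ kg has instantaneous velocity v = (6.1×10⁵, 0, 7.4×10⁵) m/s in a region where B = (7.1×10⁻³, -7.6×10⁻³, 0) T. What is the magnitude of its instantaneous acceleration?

|a| ≈ 1.92×10¹¹ m/s²

v×B = (5620, 5250, -4640) N/C.
F = q v×B = (−3.2×10⁻¹⁹ C)·(5620, 5250, -4640) = (-1.80×10⁻¹⁵, -1.68×10⁻¹⁵, 1.48×10⁻¹⁵) N.
|a| = |F|/m = 2.875×10⁻¹⁵/1.5×10⁻²⁶ ≈ 1.92×10¹¹ m/s².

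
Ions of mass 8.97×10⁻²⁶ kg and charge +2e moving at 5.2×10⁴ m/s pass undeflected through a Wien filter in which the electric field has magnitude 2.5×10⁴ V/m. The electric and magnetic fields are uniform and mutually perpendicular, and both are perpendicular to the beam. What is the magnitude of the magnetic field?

Balance of forces in the selector: qE = qvB ⇒ B = E/v.
B = 2.5×10⁴/5.2×10⁴ = 0.48 T.

B = 0.48 T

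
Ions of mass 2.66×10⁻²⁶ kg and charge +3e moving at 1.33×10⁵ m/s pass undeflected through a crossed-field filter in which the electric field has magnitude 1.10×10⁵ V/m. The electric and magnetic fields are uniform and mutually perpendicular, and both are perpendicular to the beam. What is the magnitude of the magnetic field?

B = 0.827 T

Balance of forces in the selector: qE = qvB ⇒ B = E/v.
B = 1.10×10⁵/1.33×10⁵ = 0.827 T.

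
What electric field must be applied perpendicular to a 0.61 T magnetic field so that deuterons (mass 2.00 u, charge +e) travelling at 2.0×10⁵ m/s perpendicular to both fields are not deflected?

For straight-line motion qE = qvB, so E = vB.
E = 2.0×10⁵ × 0.61 = 1.2×10⁵ V/m.

E = 1.2×10⁵ V/m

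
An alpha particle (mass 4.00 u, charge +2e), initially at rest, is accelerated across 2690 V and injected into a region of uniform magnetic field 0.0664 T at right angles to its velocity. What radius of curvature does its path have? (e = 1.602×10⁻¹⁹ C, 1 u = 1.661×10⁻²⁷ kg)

r ≈ 0.159 m

Acceleration: |q|V = ½mv² ⇒ v = √(2|q|V/m) = √(2·3.204×10⁻¹⁹·2690/6.644×10⁻²⁷) ≈ 5.094×10⁵ m/s.
In the field: r = mv/(|q|B) = (6.644×10⁻²⁷)(5.094×10⁵)/((3.204×10⁻¹⁹)(0.0664)) ≈ 0.159 m.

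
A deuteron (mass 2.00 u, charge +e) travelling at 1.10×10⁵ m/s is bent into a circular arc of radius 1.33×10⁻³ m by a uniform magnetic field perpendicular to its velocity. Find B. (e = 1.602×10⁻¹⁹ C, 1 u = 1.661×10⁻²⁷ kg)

From |q|vB = mv²/r, B = mv/(|q|r).
B = (3.322×10⁻²⁷)(1.10×10⁵)/((1.602×10⁻¹⁹)(1.33×10⁻³)) ≈ 1.72 T.

B ≈ 1.72 T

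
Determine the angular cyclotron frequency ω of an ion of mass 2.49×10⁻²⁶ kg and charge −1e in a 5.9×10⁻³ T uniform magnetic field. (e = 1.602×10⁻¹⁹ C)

ω = |q|B/m.
ω = (1.602×10⁻¹⁹)(5.9×10⁻³)/2.49×10⁻²⁶ ≈ 3.8×10⁴ rad/s.

ω ≈ 3.8×10⁴ rad/s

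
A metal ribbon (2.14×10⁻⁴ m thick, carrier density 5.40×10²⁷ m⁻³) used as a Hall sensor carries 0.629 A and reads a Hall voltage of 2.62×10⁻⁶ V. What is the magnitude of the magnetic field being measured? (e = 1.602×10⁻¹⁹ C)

B ≈ 0.771 T

From V_H = IB/(n e t), B = V_H n e t / I.
B = (2.62×10⁻⁶)(5.40×10²⁷)(1.602×10⁻¹⁹)(2.14×10⁻⁴)/0.629 ≈ 0.771 T.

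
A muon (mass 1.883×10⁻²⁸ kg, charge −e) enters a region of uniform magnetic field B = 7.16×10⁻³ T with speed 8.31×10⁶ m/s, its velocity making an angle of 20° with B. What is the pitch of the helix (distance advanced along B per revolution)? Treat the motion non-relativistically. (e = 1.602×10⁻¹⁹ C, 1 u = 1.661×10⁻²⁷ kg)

p ≈ 8.05 m

v∥ = v cosθ = 8.31×10⁶·cos20° ≈ 7.809×10⁶ m/s.
T = 2πm/(|q|B) = 2π(1.883×10⁻²⁸)/((1.602×10⁻¹⁹)(7.16×10⁻³)) ≈ 1.031×10⁻⁶ s.
pitch = v∥ T = (7.809×10⁶)(1.031×10⁻⁶) ≈ 8.05 m.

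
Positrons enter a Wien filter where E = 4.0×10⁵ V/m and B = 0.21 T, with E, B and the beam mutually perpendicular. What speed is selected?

v = 1.9×10⁶ m/s

Zero net Lorentz force requires |qE| = |q v×B|, i.e. E = vB.
v = E/B = 4.0×10⁵/0.21 = 1.9×10⁶ m/s.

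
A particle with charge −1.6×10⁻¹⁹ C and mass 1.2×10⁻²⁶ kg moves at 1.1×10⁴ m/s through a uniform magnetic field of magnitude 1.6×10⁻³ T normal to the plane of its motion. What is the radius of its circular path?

The magnetic force provides the centripetal force: |q|vB = mv²/r.
r = mv/(|q|B) = (1.2×10⁻²⁶)(1.1×10⁴)/((1.6×10⁻¹⁹)(1.6×10⁻³)) ≈ 0.52 m.

r ≈ 0.52 m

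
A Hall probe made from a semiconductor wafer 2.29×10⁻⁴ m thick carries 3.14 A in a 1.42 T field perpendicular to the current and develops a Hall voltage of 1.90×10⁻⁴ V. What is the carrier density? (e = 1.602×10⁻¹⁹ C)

From V_H = IB/(n e t), n = IB/(V_H e t).
n = (3.14)(1.42)/((1.90×10⁻⁴)(1.602×10⁻¹⁹)(2.29×10⁻⁴)) ≈ 6.40×10²⁶ m⁻³.

n ≈ 6.40×10²⁶ m⁻³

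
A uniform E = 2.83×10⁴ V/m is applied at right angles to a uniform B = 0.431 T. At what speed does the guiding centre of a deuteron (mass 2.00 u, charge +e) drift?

v_d ≈ 6.57×10⁴ m/s

The steady drift has the magnetic force balancing the electric force, so v_d = E/B.
v_d = 2.83×10⁴/0.431 = 6.57×10⁴ m/s.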